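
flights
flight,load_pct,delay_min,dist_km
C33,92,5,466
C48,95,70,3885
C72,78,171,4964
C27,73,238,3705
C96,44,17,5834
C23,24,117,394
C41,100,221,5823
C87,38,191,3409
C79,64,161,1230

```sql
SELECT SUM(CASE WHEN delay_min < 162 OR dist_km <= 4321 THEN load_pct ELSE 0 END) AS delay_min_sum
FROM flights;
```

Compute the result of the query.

430

flight=C33: ✓ → 92
flight=C48: ✓ → 95
flight=C72: ✗
flight=C27: ✓ → 73
flight=C96: ✓ → 44
flight=C23: ✓ → 24
flight=C41: ✗
flight=C87: ✓ → 38
flight=C79: ✓ → 64
delay_min_sum = 92 + 95 + 73 + 44 + 24 + 38 + 64 = 430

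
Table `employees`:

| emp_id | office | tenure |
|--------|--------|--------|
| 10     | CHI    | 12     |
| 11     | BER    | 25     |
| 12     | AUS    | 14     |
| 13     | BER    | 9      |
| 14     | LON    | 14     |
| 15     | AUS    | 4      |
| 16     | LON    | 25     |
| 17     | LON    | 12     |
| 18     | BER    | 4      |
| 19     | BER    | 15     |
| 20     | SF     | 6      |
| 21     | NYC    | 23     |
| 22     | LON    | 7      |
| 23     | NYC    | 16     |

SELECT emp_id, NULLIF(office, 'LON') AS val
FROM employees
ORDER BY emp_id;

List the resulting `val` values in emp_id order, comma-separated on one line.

emp_id=10: office=CHI vs LON: differ → CHI
emp_id=11: office=BER vs LON: differ → BER
emp_id=12: office=AUS vs LON: differ → AUS
emp_id=13: office=BER vs LON: differ → BER
emp_id=14: office=LON vs LON: equal → NULL
emp_id=15: office=AUS vs LON: differ → AUS
emp_id=16: office=LON vs LON: equal → NULL
emp_id=17: office=LON vs LON: equal → NULL
emp_id=18: office=BER vs LON: differ → BER
emp_id=19: office=BER vs LON: differ → BER
emp_id=20: office=SF vs LON: differ → SF
emp_id=21: office=NYC vs LON: differ → NYC
emp_id=22: office=LON vs LON: equal → NULL
emp_id=23: office=NYC vs LON: differ → NYC

CHI, BER, AUS, BER, NULL, AUS, NULL, NULL, BER, BER, SF, NYC, NULL, NYC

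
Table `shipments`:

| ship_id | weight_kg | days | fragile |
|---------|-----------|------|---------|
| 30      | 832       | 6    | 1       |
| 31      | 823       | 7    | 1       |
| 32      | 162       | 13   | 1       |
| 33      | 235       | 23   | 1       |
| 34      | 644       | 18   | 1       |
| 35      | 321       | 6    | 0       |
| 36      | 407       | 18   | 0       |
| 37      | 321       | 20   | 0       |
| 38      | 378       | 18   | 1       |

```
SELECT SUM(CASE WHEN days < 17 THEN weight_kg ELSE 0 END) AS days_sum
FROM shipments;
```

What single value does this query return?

2138

ship_id=30: ✓ → 832
ship_id=31: ✓ → 823
ship_id=32: ✓ → 162
ship_id=33: ✗
ship_id=34: ✗
ship_id=35: ✓ → 321
ship_id=36: ✗
ship_id=37: ✗
ship_id=38: ✗
days_sum = 832 + 823 + 162 + 321 = 2138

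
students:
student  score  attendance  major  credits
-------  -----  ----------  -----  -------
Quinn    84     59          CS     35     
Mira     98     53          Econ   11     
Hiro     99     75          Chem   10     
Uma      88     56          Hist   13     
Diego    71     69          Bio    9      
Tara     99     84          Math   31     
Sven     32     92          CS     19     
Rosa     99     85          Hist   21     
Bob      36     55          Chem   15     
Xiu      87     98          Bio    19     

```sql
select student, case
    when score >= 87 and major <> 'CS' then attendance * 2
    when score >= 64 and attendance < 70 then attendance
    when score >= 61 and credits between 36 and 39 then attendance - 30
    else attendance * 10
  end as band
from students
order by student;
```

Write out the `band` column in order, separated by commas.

student=Bob: ELSE → 550
student=Diego: score >= 64 and attendance < 70 → 69
student=Hiro: score >= 87 and major <> 'CS' → 150
student=Mira: score >= 87 and major <> 'CS' → 106
student=Quinn: score >= 64 and attendance < 70 → 59
student=Rosa: score >= 87 and major <> 'CS' → 170
student=Sven: ELSE → 920
student=Tara: score >= 87 and major <> 'CS' → 168
student=Uma: score >= 87 and major <> 'CS' → 112
student=Xiu: score >= 87 and major <> 'CS' → 196

550, 69, 150, 106, 59, 170, 920, 168, 112, 196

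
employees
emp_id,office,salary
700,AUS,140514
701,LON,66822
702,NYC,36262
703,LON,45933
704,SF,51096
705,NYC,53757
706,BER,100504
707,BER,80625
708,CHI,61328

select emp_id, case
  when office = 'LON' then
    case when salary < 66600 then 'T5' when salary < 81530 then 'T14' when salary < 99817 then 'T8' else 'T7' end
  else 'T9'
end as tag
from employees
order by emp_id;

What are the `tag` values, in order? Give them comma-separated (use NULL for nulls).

emp_id=700: office='AUS' → outer ELSE → T9
emp_id=701: office='LON' → inner[salary < 81530] → T14
emp_id=702: office='NYC' → outer ELSE → T9
emp_id=703: office='LON' → inner[salary < 66600] → T5
emp_id=704: office='SF' → outer ELSE → T9
emp_id=705: office='NYC' → outer ELSE → T9
emp_id=706: office='BER' → outer ELSE → T9
emp_id=707: office='BER' → outer ELSE → T9
emp_id=708: office='CHI' → outer ELSE → T9

T9, T14, T9, T5, T9, T9, T9, T9, T9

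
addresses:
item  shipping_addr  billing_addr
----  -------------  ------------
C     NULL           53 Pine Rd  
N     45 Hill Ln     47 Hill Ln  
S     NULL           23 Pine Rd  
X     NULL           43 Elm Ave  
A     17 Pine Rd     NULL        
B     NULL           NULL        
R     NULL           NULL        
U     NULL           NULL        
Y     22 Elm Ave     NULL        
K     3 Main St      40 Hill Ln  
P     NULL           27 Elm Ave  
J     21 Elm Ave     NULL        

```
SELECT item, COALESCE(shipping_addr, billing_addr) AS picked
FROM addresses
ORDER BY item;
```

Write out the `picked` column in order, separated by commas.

item=A: shipping_addr=17 Pine Rd → 17 Pine Rd
item=B: shipping_addr=NULL, billing_addr=NULL (all NULL) → NULL
item=C: shipping_addr=NULL, billing_addr=53 Pine Rd → 53 Pine Rd
item=J: shipping_addr=21 Elm Ave → 21 Elm Ave
item=K: shipping_addr=3 Main St → 3 Main St
item=N: shipping_addr=45 Hill Ln → 45 Hill Ln
item=P: shipping_addr=NULL, billing_addr=27 Elm Ave → 27 Elm Ave
item=R: shipping_addr=NULL, billing_addr=NULL (all NULL) → NULL
item=S: shipping_addr=NULL, billing_addr=23 Pine Rd → 23 Pine Rd
item=U: shipping_addr=NULL, billing_addr=NULL (all NULL) → NULL
item=X: shipping_addr=NULL, billing_addr=43 Elm Ave → 43 Elm Ave
item=Y: shipping_addr=22 Elm Ave → 22 Elm Ave

17 Pine Rd, NULL, 53 Pine Rd, 21 Elm Ave, 3 Main St, 45 Hill Ln, 27 Elm Ave, NULL, 23 Pine Rd, NULL, 43 Elm Ave, 22 Elm Ave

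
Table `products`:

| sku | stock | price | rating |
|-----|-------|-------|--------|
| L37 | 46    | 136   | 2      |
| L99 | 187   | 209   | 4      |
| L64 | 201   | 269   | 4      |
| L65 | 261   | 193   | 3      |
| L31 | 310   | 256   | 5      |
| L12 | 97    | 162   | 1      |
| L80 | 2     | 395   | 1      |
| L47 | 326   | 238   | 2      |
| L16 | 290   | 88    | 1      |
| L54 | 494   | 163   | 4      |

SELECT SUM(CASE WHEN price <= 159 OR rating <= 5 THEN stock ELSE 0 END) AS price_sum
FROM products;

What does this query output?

2214

sku=L37: ✓ → 46
sku=L99: ✓ → 187
sku=L64: ✓ → 201
sku=L65: ✓ → 261
sku=L31: ✓ → 310
sku=L12: ✓ → 97
sku=L80: ✓ → 2
sku=L47: ✓ → 326
sku=L16: ✓ → 290
sku=L54: ✓ → 494
price_sum = 46 + 187 + 201 + 261 + 310 + 97 + 2 + 326 + 290 + 494 = 2214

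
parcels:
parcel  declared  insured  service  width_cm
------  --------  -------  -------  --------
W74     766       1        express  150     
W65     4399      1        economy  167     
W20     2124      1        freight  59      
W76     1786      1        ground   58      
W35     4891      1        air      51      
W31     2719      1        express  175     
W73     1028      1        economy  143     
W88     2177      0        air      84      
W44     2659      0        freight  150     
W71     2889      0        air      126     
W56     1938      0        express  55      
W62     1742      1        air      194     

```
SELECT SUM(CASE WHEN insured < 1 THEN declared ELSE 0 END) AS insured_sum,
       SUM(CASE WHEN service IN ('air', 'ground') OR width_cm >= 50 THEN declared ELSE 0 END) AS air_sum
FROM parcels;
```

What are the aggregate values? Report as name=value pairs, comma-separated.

insured_sum=9663, air_sum=29118

[insured_sum: insured < 1]
parcel=W74: ✗
parcel=W65: ✗
parcel=W20: ✗
parcel=W76: ✗
parcel=W35: ✗
parcel=W31: ✗
parcel=W73: ✗
parcel=W88: ✓ → 2177
parcel=W44: ✓ → 2659
parcel=W71: ✓ → 2889
parcel=W56: ✓ → 1938
parcel=W62: ✗
insured_sum = 2177 + 2659 + 2889 + 1938 = 9663
—
[air_sum: service IN ('air', 'ground') OR width_cm >= 50]
parcel=W74: ✓ → 766
parcel=W65: ✓ → 4399
parcel=W20: ✓ → 2124
parcel=W76: ✓ → 1786
parcel=W35: ✓ → 4891
parcel=W31: ✓ → 2719
parcel=W73: ✓ → 1028
parcel=W88: ✓ → 2177
parcel=W44: ✓ → 2659
parcel=W71: ✓ → 2889
parcel=W56: ✓ → 1938
parcel=W62: ✓ → 1742
air_sum = 766 + 4399 + 2124 + 1786 + 4891 + 2719 + 1028 + 2177 + 2659 + 2889 + 1938 + 1742 = 29118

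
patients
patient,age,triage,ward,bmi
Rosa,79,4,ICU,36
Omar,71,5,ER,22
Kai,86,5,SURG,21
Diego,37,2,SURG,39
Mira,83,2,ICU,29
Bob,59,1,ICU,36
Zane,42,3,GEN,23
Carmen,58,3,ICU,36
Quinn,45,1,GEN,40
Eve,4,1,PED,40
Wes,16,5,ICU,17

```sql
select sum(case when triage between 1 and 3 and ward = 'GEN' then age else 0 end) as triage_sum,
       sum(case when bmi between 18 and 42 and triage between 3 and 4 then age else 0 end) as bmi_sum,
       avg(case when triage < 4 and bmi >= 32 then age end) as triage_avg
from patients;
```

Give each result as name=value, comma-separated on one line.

triage_sum=87, bmi_sum=179, triage_avg=40.6

[triage_sum: triage between 1 and 3 and ward = 'GEN']
patient=Rosa: ✗
patient=Omar: ✗
patient=Kai: ✗
patient=Diego: ✗
patient=Mira: ✗
patient=Bob: ✗
patient=Zane: ✓ → 42
patient=Carmen: ✗
patient=Quinn: ✓ → 45
patient=Eve: ✗
patient=Wes: ✗
triage_sum = 42 + 45 = 87
—
[bmi_sum: bmi between 18 and 42 and triage between 3 and 4]
patient=Rosa: ✓ → 79
patient=Omar: ✗
patient=Kai: ✗
patient=Diego: ✗
patient=Mira: ✗
patient=Bob: ✗
patient=Zane: ✓ → 42
patient=Carmen: ✓ → 58
patient=Quinn: ✗
patient=Eve: ✗
patient=Wes: ✗
bmi_sum = 79 + 42 + 58 = 179
—
[triage_avg: triage < 4 and bmi >= 32]
patient=Rosa: ✗
patient=Omar: ✗
patient=Kai: ✗
patient=Diego: ✓ → 37
patient=Mira: ✗
patient=Bob: ✓ → 59
patient=Zane: ✗
patient=Carmen: ✓ → 58
patient=Quinn: ✓ → 45
patient=Eve: ✓ → 4
patient=Wes: ✗
triage_avg = (37 + 59 + 58 + 45 + 4) / 5 = 40.6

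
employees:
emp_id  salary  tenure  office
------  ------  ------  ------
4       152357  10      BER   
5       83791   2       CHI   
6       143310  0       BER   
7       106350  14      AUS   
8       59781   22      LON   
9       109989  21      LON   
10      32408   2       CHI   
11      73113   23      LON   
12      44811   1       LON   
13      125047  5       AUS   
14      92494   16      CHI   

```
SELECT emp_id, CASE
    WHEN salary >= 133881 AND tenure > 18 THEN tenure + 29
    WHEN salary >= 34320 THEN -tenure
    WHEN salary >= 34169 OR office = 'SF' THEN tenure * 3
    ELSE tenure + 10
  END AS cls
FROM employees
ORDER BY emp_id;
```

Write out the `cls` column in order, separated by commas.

emp_id=4: salary >= 34320 → -10
emp_id=5: salary >= 34320 → -2
emp_id=6: salary >= 34320 → 0
emp_id=7: salary >= 34320 → -14
emp_id=8: salary >= 34320 → -22
emp_id=9: salary >= 34320 → -21
emp_id=10: ELSE → 12
emp_id=11: salary >= 34320 → -23
emp_id=12: salary >= 34320 → -1
emp_id=13: salary >= 34320 → -5
emp_id=14: salary >= 34320 → -16

-10, -2, 0, -14, -22, -21, 12, -23, -1, -5, -16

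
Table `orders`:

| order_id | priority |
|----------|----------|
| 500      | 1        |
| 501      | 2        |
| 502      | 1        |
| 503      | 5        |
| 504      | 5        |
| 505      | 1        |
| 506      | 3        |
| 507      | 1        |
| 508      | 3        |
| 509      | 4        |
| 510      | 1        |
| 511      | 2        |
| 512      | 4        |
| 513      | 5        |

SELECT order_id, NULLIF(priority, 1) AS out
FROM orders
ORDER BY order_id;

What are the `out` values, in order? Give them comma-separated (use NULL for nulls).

NULL, 2, NULL, 5, 5, NULL, 3, NULL, 3, 4, NULL, 2, 4, 5

order_id=500: priority=1 vs 1: equal → NULL
order_id=501: priority=2 vs 1: differ → 2
order_id=502: priority=1 vs 1: equal → NULL
order_id=503: priority=5 vs 1: differ → 5
order_id=504: priority=5 vs 1: differ → 5
order_id=505: priority=1 vs 1: equal → NULL
order_id=506: priority=3 vs 1: differ → 3
order_id=507: priority=1 vs 1: equal → NULL
order_id=508: priority=3 vs 1: differ → 3
order_id=509: priority=4 vs 1: differ → 4
order_id=510: priority=1 vs 1: equal → NULL
order_id=511: priority=2 vs 1: differ → 2
order_id=512: priority=4 vs 1: differ → 4
order_id=513: priority=5 vs 1: differ → 5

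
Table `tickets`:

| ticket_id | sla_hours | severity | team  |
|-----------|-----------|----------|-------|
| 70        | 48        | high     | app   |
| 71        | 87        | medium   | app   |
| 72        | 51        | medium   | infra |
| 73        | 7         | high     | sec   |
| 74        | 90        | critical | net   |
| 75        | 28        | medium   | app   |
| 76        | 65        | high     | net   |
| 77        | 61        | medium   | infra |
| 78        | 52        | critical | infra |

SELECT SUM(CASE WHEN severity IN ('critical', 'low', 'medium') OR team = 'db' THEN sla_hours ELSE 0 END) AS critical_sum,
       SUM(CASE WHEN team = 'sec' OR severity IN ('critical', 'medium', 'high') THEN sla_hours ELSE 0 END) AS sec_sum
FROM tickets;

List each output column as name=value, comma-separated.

[critical_sum: severity IN ('critical', 'low', 'medium') OR team = 'db']
ticket_id=70: ✗
ticket_id=71: ✓ → 87
ticket_id=72: ✓ → 51
ticket_id=73: ✗
ticket_id=74: ✓ → 90
ticket_id=75: ✓ → 28
ticket_id=76: ✗
ticket_id=77: ✓ → 61
ticket_id=78: ✓ → 52
critical_sum = 87 + 51 + 90 + 28 + 61 + 52 = 369
—
[sec_sum: team = 'sec' OR severity IN ('critical', 'medium', 'high')]
ticket_id=70: ✓ → 48
ticket_id=71: ✓ → 87
ticket_id=72: ✓ → 51
ticket_id=73: ✓ → 7
ticket_id=74: ✓ → 90
ticket_id=75: ✓ → 28
ticket_id=76: ✓ → 65
ticket_id=77: ✓ → 61
ticket_id=78: ✓ → 52
sec_sum = 48 + 87 + 51 + 7 + 90 + 28 + 65 + 61 + 52 = 489

critical_sum=369, sec_sum=489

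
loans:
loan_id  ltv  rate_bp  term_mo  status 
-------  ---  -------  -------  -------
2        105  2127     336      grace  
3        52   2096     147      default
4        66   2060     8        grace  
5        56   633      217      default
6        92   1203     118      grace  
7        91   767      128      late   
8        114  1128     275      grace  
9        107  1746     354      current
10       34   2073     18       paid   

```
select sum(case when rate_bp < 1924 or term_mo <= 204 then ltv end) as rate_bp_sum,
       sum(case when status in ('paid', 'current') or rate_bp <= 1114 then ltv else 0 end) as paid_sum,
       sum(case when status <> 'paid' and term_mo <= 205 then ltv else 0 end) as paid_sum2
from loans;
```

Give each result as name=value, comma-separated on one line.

[rate_bp_sum: rate_bp < 1924 or term_mo <= 204]
loan_id=2: ✗
loan_id=3: ✓ → 52
loan_id=4: ✓ → 66
loan_id=5: ✓ → 56
loan_id=6: ✓ → 92
loan_id=7: ✓ → 91
loan_id=8: ✓ → 114
loan_id=9: ✓ → 107
loan_id=10: ✓ → 34
rate_bp_sum = 52 + 66 + 56 + 92 + 91 + 114 + 107 + 34 = 612
—
[paid_sum: status in ('paid', 'current') or rate_bp <= 1114]
loan_id=2: ✗
loan_id=3: ✗
loan_id=4: ✗
loan_id=5: ✓ → 56
loan_id=6: ✗
loan_id=7: ✓ → 91
loan_id=8: ✗
loan_id=9: ✓ → 107
loan_id=10: ✓ → 34
paid_sum = 56 + 91 + 107 + 34 = 288
—
[paid_sum2: status <> 'paid' and term_mo <= 205]
loan_id=2: ✗
loan_id=3: ✓ → 52
loan_id=4: ✓ → 66
loan_id=5: ✗
loan_id=6: ✓ → 92
loan_id=7: ✓ → 91
loan_id=8: ✗
loan_id=9: ✗
loan_id=10: ✗
paid_sum2 = 52 + 66 + 92 + 91 = 301

rate_bp_sum=612, paid_sum=288, paid_sum2=301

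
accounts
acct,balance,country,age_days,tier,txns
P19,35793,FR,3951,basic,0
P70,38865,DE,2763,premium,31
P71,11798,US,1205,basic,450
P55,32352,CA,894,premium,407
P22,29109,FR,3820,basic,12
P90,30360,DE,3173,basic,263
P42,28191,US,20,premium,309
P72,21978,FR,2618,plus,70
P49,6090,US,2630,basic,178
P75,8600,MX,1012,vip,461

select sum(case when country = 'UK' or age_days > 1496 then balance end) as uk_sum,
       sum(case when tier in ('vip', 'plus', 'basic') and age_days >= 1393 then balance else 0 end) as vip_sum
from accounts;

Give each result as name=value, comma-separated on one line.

[uk_sum: country = 'UK' or age_days > 1496]
acct=P19: ✓ → 35793
acct=P70: ✓ → 38865
acct=P71: ✗
acct=P55: ✗
acct=P22: ✓ → 29109
acct=P90: ✓ → 30360
acct=P42: ✗
acct=P72: ✓ → 21978
acct=P49: ✓ → 6090
acct=P75: ✗
uk_sum = 35793 + 38865 + 29109 + 30360 + 21978 + 6090 = 162195
—
[vip_sum: tier in ('vip', 'plus', 'basic') and age_days >= 1393]
acct=P19: ✓ → 35793
acct=P70: ✗
acct=P71: ✗
acct=P55: ✗
acct=P22: ✓ → 29109
acct=P90: ✓ → 30360
acct=P42: ✗
acct=P72: ✓ → 21978
acct=P49: ✓ → 6090
acct=P75: ✗
vip_sum = 35793 + 29109 + 30360 + 21978 + 6090 = 123330

uk_sum=162195, vip_sum=123330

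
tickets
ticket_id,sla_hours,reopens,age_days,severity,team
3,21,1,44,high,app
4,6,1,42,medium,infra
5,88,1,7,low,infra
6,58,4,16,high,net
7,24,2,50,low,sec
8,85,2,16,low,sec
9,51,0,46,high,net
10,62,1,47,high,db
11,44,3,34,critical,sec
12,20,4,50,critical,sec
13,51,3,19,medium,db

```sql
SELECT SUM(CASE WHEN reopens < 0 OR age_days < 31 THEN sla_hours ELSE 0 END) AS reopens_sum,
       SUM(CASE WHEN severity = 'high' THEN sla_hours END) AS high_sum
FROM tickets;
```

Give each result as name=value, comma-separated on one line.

[reopens_sum: reopens < 0 OR age_days < 31]
ticket_id=3: ✗
ticket_id=4: ✗
ticket_id=5: ✓ → 88
ticket_id=6: ✓ → 58
ticket_id=7: ✗
ticket_id=8: ✓ → 85
ticket_id=9: ✗
ticket_id=10: ✗
ticket_id=11: ✗
ticket_id=12: ✗
ticket_id=13: ✓ → 51
reopens_sum = 88 + 58 + 85 + 51 = 282
—
[high_sum: severity = 'high']
ticket_id=3: ✓ → 21
ticket_id=4: ✗
ticket_id=5: ✗
ticket_id=6: ✓ → 58
ticket_id=7: ✗
ticket_id=8: ✗
ticket_id=9: ✓ → 51
ticket_id=10: ✓ → 62
ticket_id=11: ✗
ticket_id=12: ✗
ticket_id=13: ✗
high_sum = 21 + 58 + 51 + 62 = 192

reopens_sum=282, high_sum=192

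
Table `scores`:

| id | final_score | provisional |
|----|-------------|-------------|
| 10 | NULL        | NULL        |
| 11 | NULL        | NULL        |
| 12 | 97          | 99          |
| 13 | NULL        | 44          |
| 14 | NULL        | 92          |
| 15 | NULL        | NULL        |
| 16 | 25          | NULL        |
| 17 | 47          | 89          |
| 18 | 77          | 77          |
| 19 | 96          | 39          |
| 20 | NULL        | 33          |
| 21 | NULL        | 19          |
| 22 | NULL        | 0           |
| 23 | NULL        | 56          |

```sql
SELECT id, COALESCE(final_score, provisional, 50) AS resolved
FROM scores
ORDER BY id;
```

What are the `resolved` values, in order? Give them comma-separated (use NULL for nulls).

50, 50, 97, 44, 92, 50, 25, 47, 77, 96, 33, 19, 0, 56

id=10: final_score=NULL, provisional=NULL, → literal 50 → 50
id=11: final_score=NULL, provisional=NULL, → literal 50 → 50
id=12: final_score=97 → 97
id=13: final_score=NULL, provisional=44 → 44
id=14: final_score=NULL, provisional=92 → 92
id=15: final_score=NULL, provisional=NULL, → literal 50 → 50
id=16: final_score=25 → 25
id=17: final_score=47 → 47
id=18: final_score=77 → 77
id=19: final_score=96 → 96
id=20: final_score=NULL, provisional=33 → 33
id=21: final_score=NULL, provisional=19 → 19
id=22: final_score=NULL, provisional=0 → 0
id=23: final_score=NULL, provisional=56 → 56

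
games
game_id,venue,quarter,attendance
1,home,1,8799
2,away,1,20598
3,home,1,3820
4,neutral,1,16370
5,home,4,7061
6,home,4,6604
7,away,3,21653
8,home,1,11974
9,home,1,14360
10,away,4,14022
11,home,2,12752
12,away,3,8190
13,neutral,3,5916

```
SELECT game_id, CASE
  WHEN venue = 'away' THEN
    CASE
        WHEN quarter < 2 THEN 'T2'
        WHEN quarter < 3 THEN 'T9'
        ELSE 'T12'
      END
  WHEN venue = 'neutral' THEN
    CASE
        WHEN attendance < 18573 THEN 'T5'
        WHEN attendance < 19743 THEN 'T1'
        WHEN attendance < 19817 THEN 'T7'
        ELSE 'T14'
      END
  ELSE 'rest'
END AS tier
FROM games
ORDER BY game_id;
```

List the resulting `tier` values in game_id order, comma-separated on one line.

rest, T2, rest, T5, rest, rest, T12, rest, rest, T12, rest, T12, T5

game_id=1: venue='home' → outer ELSE → rest
game_id=2: venue='away' → inner[quarter < 2] → T2
game_id=3: venue='home' → outer ELSE → rest
game_id=4: venue='neutral' → inner[attendance < 18573] → T5
game_id=5: venue='home' → outer ELSE → rest
game_id=6: venue='home' → outer ELSE → rest
game_id=7: venue='away' → inner[ELSE] → T12
game_id=8: venue='home' → outer ELSE → rest
game_id=9: venue='home' → outer ELSE → rest
game_id=10: venue='away' → inner[ELSE] → T12
game_id=11: venue='home' → outer ELSE → rest
game_id=12: venue='away' → inner[ELSE] → T12
game_id=13: venue='neutral' → inner[attendance < 18573] → T5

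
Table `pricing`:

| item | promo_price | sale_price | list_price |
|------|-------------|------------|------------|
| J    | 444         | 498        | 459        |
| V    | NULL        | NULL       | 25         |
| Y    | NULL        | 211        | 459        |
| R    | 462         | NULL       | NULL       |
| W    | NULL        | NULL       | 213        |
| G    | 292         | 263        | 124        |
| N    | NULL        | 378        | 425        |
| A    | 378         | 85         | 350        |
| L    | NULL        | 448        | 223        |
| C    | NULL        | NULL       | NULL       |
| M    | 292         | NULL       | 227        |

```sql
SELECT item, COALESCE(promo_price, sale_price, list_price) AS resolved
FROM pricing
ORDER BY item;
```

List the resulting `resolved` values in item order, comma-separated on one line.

378, NULL, 292, 444, 448, 292, 378, 462, 25, 213, 211

item=A: promo_price=378 → 378
item=C: promo_price=NULL, sale_price=NULL, list_price=NULL (all NULL) → NULL
item=G: promo_price=292 → 292
item=J: promo_price=444 → 444
item=L: promo_price=NULL, sale_price=448 → 448
item=M: promo_price=292 → 292
item=N: promo_price=NULL, sale_price=378 → 378
item=R: promo_price=462 → 462
item=V: promo_price=NULL, sale_price=NULL, list_price=25 → 25
item=W: promo_price=NULL, sale_price=NULL, list_price=213 → 213
item=Y: promo_price=NULL, sale_price=211 → 211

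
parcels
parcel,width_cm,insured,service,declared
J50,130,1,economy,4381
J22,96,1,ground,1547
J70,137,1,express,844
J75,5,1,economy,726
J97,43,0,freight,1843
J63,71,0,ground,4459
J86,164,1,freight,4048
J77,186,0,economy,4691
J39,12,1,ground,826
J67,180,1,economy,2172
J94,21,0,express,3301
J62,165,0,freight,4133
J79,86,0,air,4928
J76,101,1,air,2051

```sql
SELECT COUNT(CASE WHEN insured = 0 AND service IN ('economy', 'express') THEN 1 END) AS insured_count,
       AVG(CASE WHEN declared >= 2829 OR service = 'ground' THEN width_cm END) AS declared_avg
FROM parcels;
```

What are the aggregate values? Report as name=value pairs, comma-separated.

insured_count=2, declared_avg=103.4444444444

[insured_count: insured = 0 AND service IN ('economy', 'express')]
parcel=J50: ✗
parcel=J22: ✗
parcel=J70: ✗
parcel=J75: ✗
parcel=J97: ✗
parcel=J63: ✗
parcel=J86: ✗
parcel=J77: ✓ → 1
parcel=J39: ✗
parcel=J67: ✗
parcel=J94: ✓ → 1
parcel=J62: ✗
parcel=J79: ✗
parcel=J76: ✗
insured_count = COUNT(1, 1) = 2
—
[declared_avg: declared >= 2829 OR service = 'ground']
parcel=J50: ✓ → 130
parcel=J22: ✓ → 96
parcel=J70: ✗
parcel=J75: ✗
parcel=J97: ✗
parcel=J63: ✓ → 71
parcel=J86: ✓ → 164
parcel=J77: ✓ → 186
parcel=J39: ✓ → 12
parcel=J67: ✗
parcel=J94: ✓ → 21
parcel=J62: ✓ → 165
parcel=J79: ✓ → 86
parcel=J76: ✗
declared_avg = (130 + 96 + 71 + 164 + 186 + 12 + 21 + 165 + 86) / 9 = 103.4444444444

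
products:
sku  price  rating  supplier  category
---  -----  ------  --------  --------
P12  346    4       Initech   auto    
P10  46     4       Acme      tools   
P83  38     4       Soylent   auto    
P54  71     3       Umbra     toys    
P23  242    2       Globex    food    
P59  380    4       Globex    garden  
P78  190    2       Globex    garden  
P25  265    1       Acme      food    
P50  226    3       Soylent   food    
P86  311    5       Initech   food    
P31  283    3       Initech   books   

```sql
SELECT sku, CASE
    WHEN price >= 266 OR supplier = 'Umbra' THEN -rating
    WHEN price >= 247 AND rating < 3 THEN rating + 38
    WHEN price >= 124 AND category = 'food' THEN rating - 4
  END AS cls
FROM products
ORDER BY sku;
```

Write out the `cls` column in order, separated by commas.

NULL, -4, -2, 39, -3, -1, -3, -4, NULL, NULL, -5

sku=P10: (no match → NULL) → NULL
sku=P12: price >= 266 OR supplier = 'Umbra' → -4
sku=P23: price >= 124 AND category = 'food' → -2
sku=P25: price >= 247 AND rating < 3 → 39
sku=P31: price >= 266 OR supplier = 'Umbra' → -3
sku=P50: price >= 124 AND category = 'food' → -1
sku=P54: price >= 266 OR supplier = 'Umbra' → -3
sku=P59: price >= 266 OR supplier = 'Umbra' → -4
sku=P78: (no match → NULL) → NULL
sku=P83: (no match → NULL) → NULL
sku=P86: price >= 266 OR supplier = 'Umbra' → -5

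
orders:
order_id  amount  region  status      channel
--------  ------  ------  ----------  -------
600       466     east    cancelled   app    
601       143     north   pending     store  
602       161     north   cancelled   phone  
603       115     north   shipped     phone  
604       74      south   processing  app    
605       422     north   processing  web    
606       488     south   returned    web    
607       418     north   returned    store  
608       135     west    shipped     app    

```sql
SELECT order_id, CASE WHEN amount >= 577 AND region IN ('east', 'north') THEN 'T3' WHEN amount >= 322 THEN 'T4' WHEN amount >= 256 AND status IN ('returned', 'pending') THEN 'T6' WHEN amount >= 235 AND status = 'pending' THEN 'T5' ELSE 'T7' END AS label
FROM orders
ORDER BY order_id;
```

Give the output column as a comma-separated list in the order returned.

T4, T7, T7, T7, T7, T4, T4, T4, T7

order_id=600: amount >= 322 → T4
order_id=601: ELSE → T7
order_id=602: ELSE → T7
order_id=603: ELSE → T7
order_id=604: ELSE → T7
order_id=605: amount >= 322 → T4
order_id=606: amount >= 322 → T4
order_id=607: amount >= 322 → T4
order_id=608: ELSE → T7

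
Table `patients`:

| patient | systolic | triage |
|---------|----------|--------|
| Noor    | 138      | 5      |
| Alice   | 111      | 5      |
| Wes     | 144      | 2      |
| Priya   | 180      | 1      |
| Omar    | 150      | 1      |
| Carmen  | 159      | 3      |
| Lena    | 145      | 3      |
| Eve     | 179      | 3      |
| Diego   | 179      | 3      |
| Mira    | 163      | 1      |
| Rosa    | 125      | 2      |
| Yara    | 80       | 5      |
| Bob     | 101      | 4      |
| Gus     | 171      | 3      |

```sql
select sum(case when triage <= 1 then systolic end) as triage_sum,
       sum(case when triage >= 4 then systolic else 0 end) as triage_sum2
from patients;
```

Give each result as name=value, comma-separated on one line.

triage_sum=493, triage_sum2=430

[triage_sum: triage <= 1]
patient=Noor: ✗
patient=Alice: ✗
patient=Wes: ✗
patient=Priya: ✓ → 180
patient=Omar: ✓ → 150
patient=Carmen: ✗
patient=Lena: ✗
patient=Eve: ✗
patient=Diego: ✗
patient=Mira: ✓ → 163
patient=Rosa: ✗
patient=Yara: ✗
patient=Bob: ✗
patient=Gus: ✗
triage_sum = 180 + 150 + 163 = 493
—
[triage_sum2: triage >= 4]
patient=Noor: ✓ → 138
patient=Alice: ✓ → 111
patient=Wes: ✗
patient=Priya: ✗
patient=Omar: ✗
patient=Carmen: ✗
patient=Lena: ✗
patient=Eve: ✗
patient=Diego: ✗
patient=Mira: ✗
patient=Rosa: ✗
patient=Yara: ✓ → 80
patient=Bob: ✓ → 101
patient=Gus: ✗
triage_sum2 = 138 + 111 + 80 + 101 = 430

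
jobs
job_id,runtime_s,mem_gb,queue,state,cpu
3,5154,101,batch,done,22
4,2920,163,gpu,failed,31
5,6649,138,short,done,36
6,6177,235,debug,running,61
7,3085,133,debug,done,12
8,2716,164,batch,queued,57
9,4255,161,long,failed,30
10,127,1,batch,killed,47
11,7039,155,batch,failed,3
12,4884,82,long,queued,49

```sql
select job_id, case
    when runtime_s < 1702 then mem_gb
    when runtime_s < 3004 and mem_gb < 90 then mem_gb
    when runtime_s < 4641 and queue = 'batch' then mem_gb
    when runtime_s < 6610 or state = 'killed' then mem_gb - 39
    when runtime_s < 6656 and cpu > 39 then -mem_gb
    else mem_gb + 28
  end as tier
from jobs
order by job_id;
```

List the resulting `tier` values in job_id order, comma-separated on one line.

62, 124, 166, 196, 94, 164, 122, 1, 183, 43

job_id=3: runtime_s < 6610 or state = 'killed' → 62
job_id=4: runtime_s < 6610 or state = 'killed' → 124
job_id=5: ELSE → 166
job_id=6: runtime_s < 6610 or state = 'killed' → 196
job_id=7: runtime_s < 6610 or state = 'killed' → 94
job_id=8: runtime_s < 4641 and queue = 'batch' → 164
job_id=9: runtime_s < 6610 or state = 'killed' → 122
job_id=10: runtime_s < 1702 → 1
job_id=11: ELSE → 183
job_id=12: runtime_s < 6610 or state = 'killed' → 43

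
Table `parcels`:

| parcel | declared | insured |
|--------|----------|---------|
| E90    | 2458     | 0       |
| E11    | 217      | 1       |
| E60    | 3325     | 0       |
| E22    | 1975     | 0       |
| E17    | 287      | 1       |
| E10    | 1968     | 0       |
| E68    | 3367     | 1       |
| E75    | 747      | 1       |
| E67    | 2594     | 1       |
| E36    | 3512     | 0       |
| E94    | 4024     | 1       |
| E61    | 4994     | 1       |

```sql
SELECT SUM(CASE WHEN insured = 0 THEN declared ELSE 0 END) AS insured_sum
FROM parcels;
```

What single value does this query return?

parcel=E90: ✓ → 2458
parcel=E11: ✗
parcel=E60: ✓ → 3325
parcel=E22: ✓ → 1975
parcel=E17: ✗
parcel=E10: ✓ → 1968
parcel=E68: ✗
parcel=E75: ✗
parcel=E67: ✗
parcel=E36: ✓ → 3512
parcel=E94: ✗
parcel=E61: ✗
insured_sum = 2458 + 3325 + 1975 + 1968 + 3512 = 13238

13238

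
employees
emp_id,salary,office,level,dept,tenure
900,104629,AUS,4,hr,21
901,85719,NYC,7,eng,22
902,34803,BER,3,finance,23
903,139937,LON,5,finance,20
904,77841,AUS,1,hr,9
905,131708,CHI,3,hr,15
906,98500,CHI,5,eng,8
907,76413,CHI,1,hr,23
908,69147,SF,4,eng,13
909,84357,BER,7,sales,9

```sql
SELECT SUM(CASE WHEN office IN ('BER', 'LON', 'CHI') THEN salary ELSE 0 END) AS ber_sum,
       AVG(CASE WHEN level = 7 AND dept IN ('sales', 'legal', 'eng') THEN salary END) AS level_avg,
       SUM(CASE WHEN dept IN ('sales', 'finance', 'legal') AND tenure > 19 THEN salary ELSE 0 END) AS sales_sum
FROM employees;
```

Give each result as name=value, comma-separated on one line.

[ber_sum: office IN ('BER', 'LON', 'CHI')]
emp_id=900: ✗
emp_id=901: ✗
emp_id=902: ✓ → 34803
emp_id=903: ✓ → 139937
emp_id=904: ✗
emp_id=905: ✓ → 131708
emp_id=906: ✓ → 98500
emp_id=907: ✓ → 76413
emp_id=908: ✗
emp_id=909: ✓ → 84357
ber_sum = 34803 + 139937 + 131708 + 98500 + 76413 + 84357 = 565718
—
[level_avg: level = 7 AND dept IN ('sales', 'legal', 'eng')]
emp_id=900: ✗
emp_id=901: ✓ → 85719
emp_id=902: ✗
emp_id=903: ✗
emp_id=904: ✗
emp_id=905: ✗
emp_id=906: ✗
emp_id=907: ✗
emp_id=908: ✗
emp_id=909: ✓ → 84357
level_avg = (85719 + 84357) / 2 = 85038
—
[sales_sum: dept IN ('sales', 'finance', 'legal') AND tenure > 19]
emp_id=900: ✗
emp_id=901: ✗
emp_id=902: ✓ → 34803
emp_id=903: ✓ → 139937
emp_id=904: ✗
emp_id=905: ✗
emp_id=906: ✗
emp_id=907: ✗
emp_id=908: ✗
emp_id=909: ✗
sales_sum = 34803 + 139937 = 174740

ber_sum=565718, level_avg=85038, sales_sum=174740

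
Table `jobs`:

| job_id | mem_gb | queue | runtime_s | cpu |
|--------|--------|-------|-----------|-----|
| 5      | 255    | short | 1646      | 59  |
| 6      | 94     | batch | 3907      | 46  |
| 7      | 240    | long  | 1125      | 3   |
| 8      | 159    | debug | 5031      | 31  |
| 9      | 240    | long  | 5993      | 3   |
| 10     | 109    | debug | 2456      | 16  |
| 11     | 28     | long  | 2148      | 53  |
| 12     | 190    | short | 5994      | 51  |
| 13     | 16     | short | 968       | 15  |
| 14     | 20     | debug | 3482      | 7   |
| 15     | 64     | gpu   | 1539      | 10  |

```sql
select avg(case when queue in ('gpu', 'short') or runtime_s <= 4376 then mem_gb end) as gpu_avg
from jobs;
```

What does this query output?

job_id=5: ✓ → 255
job_id=6: ✓ → 94
job_id=7: ✓ → 240
job_id=8: ✗
job_id=9: ✗
job_id=10: ✓ → 109
job_id=11: ✓ → 28
job_id=12: ✓ → 190
job_id=13: ✓ → 16
job_id=14: ✓ → 20
job_id=15: ✓ → 64
gpu_avg = (255 + 94 + 240 + 109 + 28 + 190 + 16 + 20 + 64) / 9 = 112.8888888889

112.8888888889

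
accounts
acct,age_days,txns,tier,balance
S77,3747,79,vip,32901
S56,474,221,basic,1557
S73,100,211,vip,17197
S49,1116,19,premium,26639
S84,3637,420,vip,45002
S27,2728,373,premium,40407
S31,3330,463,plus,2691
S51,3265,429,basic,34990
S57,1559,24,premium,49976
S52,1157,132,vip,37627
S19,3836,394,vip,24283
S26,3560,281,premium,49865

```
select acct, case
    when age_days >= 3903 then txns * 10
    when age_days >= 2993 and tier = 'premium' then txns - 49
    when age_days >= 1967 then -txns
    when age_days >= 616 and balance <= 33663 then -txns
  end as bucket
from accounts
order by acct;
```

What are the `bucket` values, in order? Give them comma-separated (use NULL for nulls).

acct=S19: age_days >= 1967 → -394
acct=S26: age_days >= 2993 and tier = 'premium' → 232
acct=S27: age_days >= 1967 → -373
acct=S31: age_days >= 1967 → -463
acct=S49: age_days >= 616 and balance <= 33663 → -19
acct=S51: age_days >= 1967 → -429
acct=S52: (no match → NULL) → NULL
acct=S56: (no match → NULL) → NULL
acct=S57: (no match → NULL) → NULL
acct=S73: (no match → NULL) → NULL
acct=S77: age_days >= 1967 → -79
acct=S84: age_days >= 1967 → -420

-394, 232, -373, -463, -19, -429, NULL, NULL, NULL, NULL, -79, -420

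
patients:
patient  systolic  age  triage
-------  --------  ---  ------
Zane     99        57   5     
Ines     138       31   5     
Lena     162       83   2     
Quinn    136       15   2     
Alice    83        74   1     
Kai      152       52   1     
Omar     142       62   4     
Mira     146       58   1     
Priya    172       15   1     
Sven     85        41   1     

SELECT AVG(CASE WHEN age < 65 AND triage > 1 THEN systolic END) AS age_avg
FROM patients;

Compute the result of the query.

128.75

patient=Zane: ✓ → 99
patient=Ines: ✓ → 138
patient=Lena: ✗
patient=Quinn: ✓ → 136
patient=Alice: ✗
patient=Kai: ✗
patient=Omar: ✓ → 142
patient=Mira: ✗
patient=Priya: ✗
patient=Sven: ✗
age_avg = (99 + 138 + 136 + 142) / 4 = 128.75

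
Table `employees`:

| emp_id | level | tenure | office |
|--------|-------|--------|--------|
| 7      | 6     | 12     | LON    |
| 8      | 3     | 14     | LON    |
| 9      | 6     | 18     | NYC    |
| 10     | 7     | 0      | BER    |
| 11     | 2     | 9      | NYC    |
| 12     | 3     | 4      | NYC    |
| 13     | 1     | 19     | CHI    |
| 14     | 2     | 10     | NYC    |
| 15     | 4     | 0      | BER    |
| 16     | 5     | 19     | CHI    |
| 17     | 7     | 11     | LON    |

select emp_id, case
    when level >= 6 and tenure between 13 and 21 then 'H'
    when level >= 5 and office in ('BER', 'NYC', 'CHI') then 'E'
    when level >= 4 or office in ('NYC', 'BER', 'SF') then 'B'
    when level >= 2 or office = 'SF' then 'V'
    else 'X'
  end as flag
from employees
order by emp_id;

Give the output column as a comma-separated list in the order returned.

emp_id=7: level >= 4 or office in ('NYC', 'BER', 'SF') → B
emp_id=8: level >= 2 or office = 'SF' → V
emp_id=9: level >= 6 and tenure between 13 and 21 → H
emp_id=10: level >= 5 and office in ('BER', 'NYC', 'CHI') → E
emp_id=11: level >= 4 or office in ('NYC', 'BER', 'SF') → B
emp_id=12: level >= 4 or office in ('NYC', 'BER', 'SF') → B
emp_id=13: ELSE → X
emp_id=14: level >= 4 or office in ('NYC', 'BER', 'SF') → B
emp_id=15: level >= 4 or office in ('NYC', 'BER', 'SF') → B
emp_id=16: level >= 5 and office in ('BER', 'NYC', 'CHI') → E
emp_id=17: level >= 4 or office in ('NYC', 'BER', 'SF') → B

B, V, H, E, B, B, X, B, B, E, B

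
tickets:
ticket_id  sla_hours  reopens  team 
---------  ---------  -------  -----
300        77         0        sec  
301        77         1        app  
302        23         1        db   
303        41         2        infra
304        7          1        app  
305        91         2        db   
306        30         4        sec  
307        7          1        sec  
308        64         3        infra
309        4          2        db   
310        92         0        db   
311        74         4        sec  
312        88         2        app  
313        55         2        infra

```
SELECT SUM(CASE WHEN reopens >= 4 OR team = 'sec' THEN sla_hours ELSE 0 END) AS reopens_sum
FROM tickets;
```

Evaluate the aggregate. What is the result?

188

ticket_id=300: ✓ → 77
ticket_id=301: ✗
ticket_id=302: ✗
ticket_id=303: ✗
ticket_id=304: ✗
ticket_id=305: ✗
ticket_id=306: ✓ → 30
ticket_id=307: ✓ → 7
ticket_id=308: ✗
ticket_id=309: ✗
ticket_id=310: ✗
ticket_id=311: ✓ → 74
ticket_id=312: ✗
ticket_id=313: ✗
reopens_sum = 77 + 30 + 7 + 74 = 188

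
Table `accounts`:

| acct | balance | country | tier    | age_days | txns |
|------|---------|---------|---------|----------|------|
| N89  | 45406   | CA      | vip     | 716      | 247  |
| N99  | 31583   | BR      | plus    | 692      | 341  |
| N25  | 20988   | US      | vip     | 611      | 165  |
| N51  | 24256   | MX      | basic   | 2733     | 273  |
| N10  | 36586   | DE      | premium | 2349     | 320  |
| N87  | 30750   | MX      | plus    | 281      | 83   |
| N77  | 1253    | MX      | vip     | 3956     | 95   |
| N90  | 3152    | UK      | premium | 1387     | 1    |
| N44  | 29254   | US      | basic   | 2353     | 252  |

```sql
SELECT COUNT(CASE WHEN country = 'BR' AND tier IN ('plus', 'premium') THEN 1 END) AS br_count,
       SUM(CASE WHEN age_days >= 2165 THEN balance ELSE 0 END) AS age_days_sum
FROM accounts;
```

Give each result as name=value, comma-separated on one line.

[br_count: country = 'BR' AND tier IN ('plus', 'premium')]
acct=N89: ✗
acct=N99: ✓ → 1
acct=N25: ✗
acct=N51: ✗
acct=N10: ✗
acct=N87: ✗
acct=N77: ✗
acct=N90: ✗
acct=N44: ✗
br_count = COUNT(1) = 1
—
[age_days_sum: age_days >= 2165]
acct=N89: ✗
acct=N99: ✗
acct=N25: ✗
acct=N51: ✓ → 24256
acct=N10: ✓ → 36586
acct=N87: ✗
acct=N77: ✓ → 1253
acct=N90: ✗
acct=N44: ✓ → 29254
age_days_sum = 24256 + 36586 + 1253 + 29254 = 91349

br_count=1, age_days_sum=91349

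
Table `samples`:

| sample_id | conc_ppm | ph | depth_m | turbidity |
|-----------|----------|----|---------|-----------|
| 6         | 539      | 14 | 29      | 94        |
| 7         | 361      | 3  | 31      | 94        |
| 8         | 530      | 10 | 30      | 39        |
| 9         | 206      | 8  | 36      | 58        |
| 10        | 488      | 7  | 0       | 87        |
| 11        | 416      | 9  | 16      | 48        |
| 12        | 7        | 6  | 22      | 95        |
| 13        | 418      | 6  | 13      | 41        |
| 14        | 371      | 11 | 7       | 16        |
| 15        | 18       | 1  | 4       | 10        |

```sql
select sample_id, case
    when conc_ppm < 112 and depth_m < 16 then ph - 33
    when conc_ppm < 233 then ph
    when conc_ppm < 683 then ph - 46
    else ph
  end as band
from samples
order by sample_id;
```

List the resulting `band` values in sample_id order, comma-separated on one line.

-32, -43, -36, 8, -39, -37, 6, -40, -35, -32

sample_id=6: conc_ppm < 683 → -32
sample_id=7: conc_ppm < 683 → -43
sample_id=8: conc_ppm < 683 → -36
sample_id=9: conc_ppm < 233 → 8
sample_id=10: conc_ppm < 683 → -39
sample_id=11: conc_ppm < 683 → -37
sample_id=12: conc_ppm < 233 → 6
sample_id=13: conc_ppm < 683 → -40
sample_id=14: conc_ppm < 683 → -35
sample_id=15: conc_ppm < 112 and depth_m < 16 → -32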